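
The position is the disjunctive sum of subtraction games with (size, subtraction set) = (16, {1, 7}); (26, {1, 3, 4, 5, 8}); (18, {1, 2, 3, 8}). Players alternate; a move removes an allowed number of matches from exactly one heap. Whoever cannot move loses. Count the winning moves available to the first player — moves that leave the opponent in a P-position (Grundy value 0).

Heap A, S = {1, 7}:
G(0) = 0
G(1) = mex{0} = 1
G(2) = mex{1} = 0
G(3) = mex{0} = 1
G(4) = mex{1} = 0
G(5) = mex{0} = 1
G(6) = mex{1} = 0
G(7) = mex{0,0} = 1
G(8) = mex{1,1} = 0
G(9) = mex{0,0} = 1
G(10) = mex{1,1} = 0
G(11) = mex{0,0} = 1
G(12) = mex{1,1} = 0
G(13) = mex{0,0} = 1
G(14) = mex{1,1} = 0
G(15) = mex{0,0} = 1
G(16) = mex{1,1} = 0
G_A(16) = 0.
Heap B, S = {1, 3, 4, 5, 8}:
G(0) = 0
G(1) = mex{0} = 1
G(2) = mex{1} = 0
G(3) = mex{0,0} = 1
G(4) = mex{1,1,0} = 2
G(5) = mex{2,0,1,0} = 3
G(6) = mex{3,1,0,1} = 2
G(7) = mex{2,2,1,0} = 3
G(8) = mex{3,3,2,1,0} = 4
G(9) = mex{4,2,3,2,1} = 0
G(10) = mex{0,3,2,3,0} = 1
G(11) = mex{1,4,3,2,1} = 0
G(12) = mex{0,0,4,3,2} = 1
G(13) = mex{1,1,0,4,3} = 2
G(14) = mex{2,0,1,0,2} = 3
G(15) = mex{3,1,0,1,3} = 2
G(16) = mex{2,2,1,0,4} = 3
G(17) = mex{3,3,2,1,0} = 4
G(18) = mex{4,2,3,2,1} = 0
G(19) = mex{0,3,2,3,0} = 1
G(20) = mex{1,4,3,2,1} = 0
G(21) = mex{0,0,4,3,2} = 1
G(22) = mex{1,1,0,4,3} = 2
G(23) = mex{2,0,1,0,2} = 3
G(24) = mex{3,1,0,1,3} = 2
G(25) = mex{2,2,1,0,4} = 3
G(26) = mex{3,3,2,1,0} = 4
G_B(26) = 4.
Heap C, S = {1, 2, 3, 8}:
G(0) = 0
G(1) = mex{0} = 1
G(2) = mex{1,0} = 2
G(3) = mex{2,1,0} = 3
G(4) = mex{3,2,1} = 0
G(5) = mex{0,3,2} = 1
G(6) = mex{1,0,3} = 2
G(7) = mex{2,1,0} = 3
G(8) = mex{3,2,1,0} = 4
G(9) = mex{4,3,2,1} = 0
G(10) = mex{0,4,3,2} = 1
G(11) = mex{1,0,4,3} = 2
G(12) = mex{2,1,0,0} = 3
G(13) = mex{3,2,1,1} = 0
G(14) = mex{0,3,2,2} = 1
G(15) = mex{1,0,3,3} = 2
G(16) = mex{2,1,0,4} = 3
G(17) = mex{3,2,1,0} = 4
G(18) = mex{4,3,2,1} = 0
G_C(18) = 0.
Combined Grundy value = 0 ⊕ 4 ⊕ 0 = 4.
A winning move leaves total XOR = 0, i.e. changes one component's Grundy value g to g ⊕ X where X is the current total.
Heap A: need g' = 0⊕4 = 4. Options: 16−1→G=1, 16−7→G=1. Hits: 0.
Heap B: need g' = 4⊕4 = 0. Options: 26−1→G=3, 26−3→G=3, 26−4→G=2, 26−5→G=1, 26−8→G=0. Hits: 1.
Heap C: need g' = 0⊕4 = 4. Options: 18−1→G=4, 18−2→G=3, 18−3→G=2, 18−8→G=1. Hits: 1.

2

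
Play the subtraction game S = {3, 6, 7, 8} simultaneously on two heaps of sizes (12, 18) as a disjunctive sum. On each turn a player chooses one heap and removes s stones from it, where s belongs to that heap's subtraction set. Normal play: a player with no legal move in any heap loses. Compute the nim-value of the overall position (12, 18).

2

All heaps use S = {3, 6, 7, 8}:
n :  0  1  2  3  4  5  6  7  8  9 10 11 12 13 14 15 16 17 18
G :  0  0  0  1  1  1  2  2  2  3  3  0  0  0  1  1  1  2  2
Heap A: G(12) = 0.
Heap B: G(18) = 2.
Combined Grundy value = 0 ⊕ 2 = 2.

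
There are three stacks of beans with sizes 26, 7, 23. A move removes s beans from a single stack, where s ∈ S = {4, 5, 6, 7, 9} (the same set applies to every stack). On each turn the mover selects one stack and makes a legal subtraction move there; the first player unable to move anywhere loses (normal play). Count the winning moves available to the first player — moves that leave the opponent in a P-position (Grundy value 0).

All stacks use S = {4, 5, 6, 7, 9}:
n :  0  1  2  3  4  5  6  7  8  9 10 11 12 13 14 15 16 17 18 19 20 21 22 23 24 25 26
G :  0  0  0  0  1  1  1  1  2  2  2  2  3  0  0  0  0  1  1  1  1  2  2  2  2  3  0
Stack A: G(26) = 0.
Stack B: G(7) = 1.
Stack C: G(23) = 2.
Combined Grundy value = 0 ⊕ 1 ⊕ 2 = 3.
A winning move leaves total XOR = 0, i.e. changes one component's Grundy value g to g ⊕ X where X is the current total.
Stack A: need g' = 0⊕3 = 3. Options: 26−4→G=2, 26−5→G=2, 26−6→G=1, 26−7→G=1, 26−9→G=1. Hits: 0.
Stack B: need g' = 1⊕3 = 2. Options: 7−4→G=0, 7−5→G=0, 7−6→G=0, 7−7→G=0. Hits: 0.
Stack C: need g' = 2⊕3 = 1. Options: 23−4→G=1, 23−5→G=1, 23−6→G=1, 23−7→G=0, 23−9→G=0. Hits: 3.

3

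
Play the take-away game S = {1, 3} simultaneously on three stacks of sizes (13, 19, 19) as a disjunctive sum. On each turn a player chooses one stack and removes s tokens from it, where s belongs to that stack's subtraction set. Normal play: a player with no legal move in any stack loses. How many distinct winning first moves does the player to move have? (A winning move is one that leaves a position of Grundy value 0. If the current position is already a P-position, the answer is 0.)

6

All stacks use S = {1, 3}:
G(0) = 0
G(1) = mex{0} = 1
G(2) = mex{1} = 0
G(3) = mex{0,0} = 1
G(4) = mex{1,1} = 0
G(5) = mex{0,0} = 1
G(6) = mex{1,1} = 0
G(7) = mex{0,0} = 1
G(8) = mex{1,1} = 0
G(9) = mex{0,0} = 1
G(10) = mex{1,1} = 0
G(11) = mex{0,0} = 1
G(12) = mex{1,1} = 0
G(13) = mex{0,0} = 1
G(14) = mex{1,1} = 0
G(15) = mex{0,0} = 1
G(16) = mex{1,1} = 0
G(17) = mex{0,0} = 1
G(18) = mex{1,1} = 0
G(19) = mex{0,0} = 1
Stack A: G(13) = 1.
Stack B: G(19) = 1.
Stack C: G(19) = 1.
Combined Grundy value = 1 ⊕ 1 ⊕ 1 = 1.
A winning move leaves total XOR = 0, i.e. changes one component's Grundy value g to g ⊕ X where X is the current total.
Stack A: need g' = 1⊕1 = 0. Options: 13−1→G=0, 13−3→G=0. Hits: 2.
Stack B: need g' = 1⊕1 = 0. Options: 19−1→G=0, 19−3→G=0. Hits: 2.
Stack C: need g' = 1⊕1 = 0. Options: 19−1→G=0, 19−3→G=0. Hits: 2.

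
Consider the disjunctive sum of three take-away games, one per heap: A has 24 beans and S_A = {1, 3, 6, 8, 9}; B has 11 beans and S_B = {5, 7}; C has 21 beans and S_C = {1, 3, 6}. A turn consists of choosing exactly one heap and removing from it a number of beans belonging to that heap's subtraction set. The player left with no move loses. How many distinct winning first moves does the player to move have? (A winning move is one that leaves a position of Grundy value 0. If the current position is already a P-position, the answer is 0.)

4

Heap A, S = {1, 3, 6, 8, 9}:
n :  0  1  2  3  4  5  6  7  8  9 10 11 12 13 14 15 16 17 18 19 20 21 22 23 24
G :  0  1  0  1  0  1  2  3  2  3  2  3  4  5  0  1  0  1  0  1  2  3  2  3  2
G_A(24) = 2.
Heap B, S = {5, 7}:
n :  0  1  2  3  4  5  6  7  8  9 10 11
G :  0  0  0  0  0  1  1  1  1  1  2  2
G_B(11) = 2.
Heap C, S = {1, 3, 6}:
n :  0  1  2  3  4  5  6  7  8  9 10 11 12 13 14 15 16 17 18 19 20 21
G :  0  1  0  1  0  1  2  3  2  0  1  0  1  0  1  2  3  2  0  1  0  1
G_C(21) = 1.
Combined Grundy value = 2 ⊕ 2 ⊕ 1 = 1.
A winning move leaves total XOR = 0, i.e. changes one component's Grundy value g to g ⊕ X where X is the current total.
Heap A: need g' = 2⊕1 = 3. Options: 24−1→G=3, 24−3→G=3, 24−6→G=0, 24−8→G=0, 24−9→G=1. Hits: 2.
Heap B: need g' = 2⊕1 = 3. Options: 11−5→G=1, 11−7→G=0. Hits: 0.
Heap C: need g' = 1⊕1 = 0. Options: 21−1→G=0, 21−3→G=0, 21−6→G=2. Hits: 2.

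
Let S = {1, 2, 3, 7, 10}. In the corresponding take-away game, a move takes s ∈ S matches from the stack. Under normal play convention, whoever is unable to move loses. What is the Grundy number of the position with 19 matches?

3

G(0) = 0
G(1) = mex{0} = 1
G(2) = mex{1,0} = 2
G(3) = mex{2,1,0} = 3
G(4) = mex{3,2,1} = 0
G(5) = mex{0,3,2} = 1
G(6) = mex{1,0,3} = 2
G(7) = mex{2,1,0,0} = 3
G(8) = mex{3,2,1,1} = 0
G(9) = mex{0,3,2,2} = 1
G(10) = mex{1,0,3,3,0} = 2
G(11) = mex{2,1,0,0,1} = 3
G(12) = mex{3,2,1,1,2} = 0
G(13) = mex{0,3,2,2,3} = 1
G(14) = mex{1,0,3,3,0} = 2
G(15) = mex{2,1,0,0,1} = 3
G(16) = mex{3,2,1,1,2} = 0
G(17) = mex{0,3,2,2,3} = 1
G(18) = mex{1,0,3,3,0} = 2
G(19) = mex{2,1,0,0,1} = 3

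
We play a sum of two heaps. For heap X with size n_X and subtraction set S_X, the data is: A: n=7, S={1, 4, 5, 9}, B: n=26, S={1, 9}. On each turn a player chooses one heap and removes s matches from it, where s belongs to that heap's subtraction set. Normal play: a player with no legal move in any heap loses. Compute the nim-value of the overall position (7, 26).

3

Heap A, S = {1, 4, 5, 9}:
G(0) = 0
G(1) = mex{0} = 1
G(2) = mex{1} = 0
G(3) = mex{0} = 1
G(4) = mex{1,0} = 2
G(5) = mex{2,1,0} = 3
G(6) = mex{3,0,1} = 2
G(7) = mex{2,1,0} = 3
G_A(7) = 3.
Heap B, S = {1, 9}:
n :  0  1  2  3  4  5  6  7  8  9 10 11 12 13 14 15 16 17 18 19 20 21 22 23 24 25 26
G :  0  1  0  1  0  1  0  1  0  1  0  1  0  1  0  1  0  1  0  1  0  1  0  1  0  1  0
G_B(26) = 0.
Combined Grundy value = 3 ⊕ 0 = 3.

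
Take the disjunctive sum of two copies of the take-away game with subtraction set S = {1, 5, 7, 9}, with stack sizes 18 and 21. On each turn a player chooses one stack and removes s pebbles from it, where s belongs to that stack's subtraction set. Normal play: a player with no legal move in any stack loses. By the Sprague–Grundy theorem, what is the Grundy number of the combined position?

1

All stacks use S = {1, 5, 7, 9}:
n :  0  1  2  3  4  5  6  7  8  9 10 11 12 13 14 15 16 17 18 19 20 21
G :  0  1  0  1  0  1  0  1  0  1  0  1  0  1  0  1  0  1  0  1  0  1
Stack A: G(18) = 0.
Stack B: G(21) = 1.
Combined Grundy value = 0 ⊕ 1 = 1.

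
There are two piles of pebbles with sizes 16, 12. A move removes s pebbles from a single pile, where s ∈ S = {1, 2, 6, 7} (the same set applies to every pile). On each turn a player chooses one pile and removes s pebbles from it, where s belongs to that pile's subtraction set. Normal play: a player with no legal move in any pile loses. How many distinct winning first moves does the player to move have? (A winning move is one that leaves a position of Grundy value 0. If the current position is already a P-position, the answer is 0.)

2

All piles use S = {1, 2, 6, 7}:
n :  0  1  2  3  4  5  6  7  8  9 10 11 12 13 14 15 16
G :  0  1  2  0  1  2  3  4  0  1  2  0  1  2  3  4  0
Pile A: G(16) = 0.
Pile B: G(12) = 1.
Combined Grundy value = 0 ⊕ 1 = 1.
A winning move leaves total XOR = 0, i.e. changes one component's Grundy value g to g ⊕ X where X is the current total.
Pile A: need g' = 0⊕1 = 1. Options: 16−1→G=4, 16−2→G=3, 16−6→G=2, 16−7→G=1. Hits: 1.
Pile B: need g' = 1⊕1 = 0. Options: 12−1→G=0, 12−2→G=2, 12−6→G=3, 12−7→G=2. Hits: 1.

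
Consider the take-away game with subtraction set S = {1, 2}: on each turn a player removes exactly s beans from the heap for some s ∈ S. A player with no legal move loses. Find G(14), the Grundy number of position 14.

n :  0  1  2  3  4  5  6  7  8  9 10 11 12 13 14
G :  0  1  2  0  1  2  0  1  2  0  1  2  0  1  2

2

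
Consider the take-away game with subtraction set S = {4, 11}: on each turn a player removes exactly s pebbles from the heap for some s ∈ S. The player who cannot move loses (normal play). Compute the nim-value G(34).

1

n :  0  1  2  3  4  5  6  7  8  9 10 11 12 13 14 15 16 17 18 19 20 21 22 23 24 25 26 27 28 29 30 31 32 33 34
G :  0  0  0  0  1  1  1  1  0  0  0  2  1  1  1  0  0  0  0  1  1  1  1  0  0  0  2  1  1  1  0  0  0  0  1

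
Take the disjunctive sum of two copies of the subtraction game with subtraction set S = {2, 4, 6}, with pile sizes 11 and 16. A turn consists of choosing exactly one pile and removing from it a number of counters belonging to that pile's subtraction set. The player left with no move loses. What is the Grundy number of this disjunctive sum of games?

All piles use S = {2, 4, 6}:
n :  0  1  2  3  4  5  6  7  8  9 10 11 12 13 14 15 16
G :  0  0  1  1  2  2  3  3  0  0  1  1  2  2  3  3  0
Pile A: G(11) = 1.
Pile B: G(16) = 0.
Combined Grundy value = 1 ⊕ 0 = 1.

1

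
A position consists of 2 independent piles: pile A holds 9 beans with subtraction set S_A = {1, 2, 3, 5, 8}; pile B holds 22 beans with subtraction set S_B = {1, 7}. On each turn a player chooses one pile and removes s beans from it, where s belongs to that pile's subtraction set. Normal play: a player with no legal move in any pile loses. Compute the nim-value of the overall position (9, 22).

5

Pile A, S = {1, 2, 3, 5, 8}:
G(0) = 0
G(1) = mex{0} = 1
G(2) = mex{1,0} = 2
G(3) = mex{2,1,0} = 3
G(4) = mex{3,2,1} = 0
G(5) = mex{0,3,2,0} = 1
G(6) = mex{1,0,3,1} = 2
G(7) = mex{2,1,0,2} = 3
G(8) = mex{3,2,1,3,0} = 4
G(9) = mex{4,3,2,0,1} = 5
G_A(9) = 5.
Pile B, S = {1, 7}:
n :  0  1  2  3  4  5  6  7  8  9 10 11 12 13 14 15 16 17 18 19 20 21 22
G :  0  1  0  1  0  1  0  1  0  1  0  1  0  1  0  1  0  1  0  1  0  1  0
G_B(22) = 0.
Combined Grundy value = 5 ⊕ 0 = 5.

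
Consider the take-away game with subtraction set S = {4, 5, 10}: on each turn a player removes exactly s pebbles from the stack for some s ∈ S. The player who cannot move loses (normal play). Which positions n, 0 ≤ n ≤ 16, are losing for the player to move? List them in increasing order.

n :  0  1  2  3  4  5  6  7  8  9 10 11 12 13 14 15 16
G :  0  0  0  0  1  1  1  1  2  0  2  2  3  1  3  0  0
P-positions are exactly the n with G(n) = 0.

0, 1, 2, 3, 9, 15, 16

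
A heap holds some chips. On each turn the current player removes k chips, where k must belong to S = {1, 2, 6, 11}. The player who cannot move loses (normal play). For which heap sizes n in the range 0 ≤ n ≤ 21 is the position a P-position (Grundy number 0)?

n :  0  1  2  3  4  5  6  7  8  9 10 11 12 13 14 15 16 17 18 19 20 21
G :  0  1  2  0  1  2  3  0  1  2  0  1  2  3  4  0  1  2  3  0  1  2
P-positions are exactly the n with G(n) = 0.

0, 3, 7, 10, 15, 19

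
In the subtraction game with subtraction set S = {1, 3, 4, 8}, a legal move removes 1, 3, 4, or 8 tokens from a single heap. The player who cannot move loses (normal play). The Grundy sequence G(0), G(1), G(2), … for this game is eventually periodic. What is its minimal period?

n :  0  1  2  3  4  5  6  7  8  9 10 11 12 13 14 15 16
G :  0  1  0  1  2  3  2  0  1  0  1  2  3  2  0  1  0
G(n+7) = G(n) holds for n = 0,…,7 (a full window of length max(S) = 8), so the sequence is purely periodic with period 7.

7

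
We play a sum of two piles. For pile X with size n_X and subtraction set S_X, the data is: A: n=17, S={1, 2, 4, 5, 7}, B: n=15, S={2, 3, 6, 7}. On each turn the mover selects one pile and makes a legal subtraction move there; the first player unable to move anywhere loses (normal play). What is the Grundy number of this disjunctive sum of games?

Pile A, S = {1, 2, 4, 5, 7}:
G(0) = 0
G(1) = mex{0} = 1
G(2) = mex{1,0} = 2
G(3) = mex{2,1} = 0
G(4) = mex{0,2,0} = 1
G(5) = mex{1,0,1,0} = 2
G(6) = mex{2,1,2,1} = 0
G(7) = mex{0,2,0,2,0} = 1
G(8) = mex{1,0,1,0,1} = 2
G(9) = mex{2,1,2,1,2} = 0
G(10) = mex{0,2,0,2,0} = 1
G(11) = mex{1,0,1,0,1} = 2
G(12) = mex{2,1,2,1,2} = 0
G(13) = mex{0,2,0,2,0} = 1
G(14) = mex{1,0,1,0,1} = 2
G(15) = mex{2,1,2,1,2} = 0
G(16) = mex{0,2,0,2,0} = 1
G(17) = mex{1,0,1,0,1} = 2
G_A(17) = 2.
Pile B, S = {2, 3, 6, 7}:
n :  0  1  2  3  4  5  6  7  8  9 10 11 12 13 14 15
G :  0  0  1  1  2  0  3  1  2  0  0  1  1  2  0  3
G_B(15) = 3.
Combined Grundy value = 2 ⊕ 3 = 1.

1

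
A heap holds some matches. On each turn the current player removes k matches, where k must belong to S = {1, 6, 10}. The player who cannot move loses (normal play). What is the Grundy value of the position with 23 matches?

0

n :  0  1  2  3  4  5  6  7  8  9 10 11 12 13 14 15 16 17 18 19 20 21 22 23
G :  0  1  0  1  0  1  2  0  1  0  1  0  1  2  3  2  0  1  0  1  0  1  2  0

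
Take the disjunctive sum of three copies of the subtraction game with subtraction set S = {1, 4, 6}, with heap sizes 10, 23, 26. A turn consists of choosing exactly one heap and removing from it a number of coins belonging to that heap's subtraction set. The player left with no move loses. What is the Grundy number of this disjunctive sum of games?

0

All heaps use S = {1, 4, 6}:
G(0) = 0
G(1) = mex{0} = 1
G(2) = mex{1} = 0
G(3) = mex{0} = 1
G(4) = mex{1,0} = 2
G(5) = mex{2,1} = 0
G(6) = mex{0,0,0} = 1
G(7) = mex{1,1,1} = 0
G(8) = mex{0,2,0} = 1
G(9) = mex{1,0,1} = 2
G(10) = mex{2,1,2} = 0
G(11) = mex{0,0,0} = 1
G(12) = mex{1,1,1} = 0
G(13) = mex{0,2,0} = 1
G(14) = mex{1,0,1} = 2
G(15) = mex{2,1,2} = 0
G(16) = mex{0,0,0} = 1
G(17) = mex{1,1,1} = 0
G(18) = mex{0,2,0} = 1
G(19) = mex{1,0,1} = 2
G(20) = mex{2,1,2} = 0
G(21) = mex{0,0,0} = 1
G(22) = mex{1,1,1} = 0
G(23) = mex{0,2,0} = 1
G(24) = mex{1,0,1} = 2
G(25) = mex{2,1,2} = 0
G(26) = mex{0,0,0} = 1
Heap A: G(10) = 0.
Heap B: G(23) = 1.
Heap C: G(26) = 1.
Combined Grundy value = 0 ⊕ 1 ⊕ 1 = 0.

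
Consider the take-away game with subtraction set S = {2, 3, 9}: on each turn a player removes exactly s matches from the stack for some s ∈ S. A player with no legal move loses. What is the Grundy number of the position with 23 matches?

0

n :  0  1  2  3  4  5  6  7  8  9 10 11 12 13 14 15 16 17 18 19 20 21 22 23
G :  0  0  1  1  2  0  0  1  1  2  2  0  0  1  1  2  0  0  1  1  2  2  0  0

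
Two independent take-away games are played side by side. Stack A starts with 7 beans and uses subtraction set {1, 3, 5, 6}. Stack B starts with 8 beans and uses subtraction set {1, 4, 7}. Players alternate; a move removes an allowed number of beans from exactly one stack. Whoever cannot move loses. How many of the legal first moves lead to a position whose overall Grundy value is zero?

Stack A, S = {1, 3, 5, 6}:
n : 0 1 2 3 4 5 6 7
G : 0 1 0 1 0 1 2 3
G_A(7) = 3.
Stack B, S = {1, 4, 7}:
n : 0 1 2 3 4 5 6 7 8
G : 0 1 0 1 2 0 1 2 0
G_B(8) = 0.
Combined Grundy value = 3 ⊕ 0 = 3.
A winning move leaves total XOR = 0, i.e. changes one component's Grundy value g to g ⊕ X where X is the current total.
Stack A: need g' = 3⊕3 = 0. Options: 7−1→G=2, 7−3→G=0, 7−5→G=0, 7−6→G=1. Hits: 2.
Stack B: need g' = 0⊕3 = 3. Options: 8−1→G=2, 8−4→G=2, 8−7→G=1. Hits: 0.

2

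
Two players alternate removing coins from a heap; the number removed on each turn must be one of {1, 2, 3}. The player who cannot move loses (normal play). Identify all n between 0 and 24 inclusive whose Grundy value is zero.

0, 4, 8, 12, 16, 20, 24

G(0) = 0
G(1) = mex{0} = 1
G(2) = mex{1,0} = 2
G(3) = mex{2,1,0} = 3
G(4) = mex{3,2,1} = 0
G(5) = mex{0,3,2} = 1
G(6) = mex{1,0,3} = 2
G(7) = mex{2,1,0} = 3
G(8) = mex{3,2,1} = 0
G(9) = mex{0,3,2} = 1
G(10) = mex{1,0,3} = 2
G(11) = mex{2,1,0} = 3
G(12) = mex{3,2,1} = 0
G(13) = mex{0,3,2} = 1
G(14) = mex{1,0,3} = 2
G(15) = mex{2,1,0} = 3
G(16) = mex{3,2,1} = 0
G(17) = mex{0,3,2} = 1
G(18) = mex{1,0,3} = 2
G(19) = mex{2,1,0} = 3
G(20) = mex{3,2,1} = 0
G(21) = mex{0,3,2} = 1
G(22) = mex{1,0,3} = 2
G(23) = mex{2,1,0} = 3
G(24) = mex{3,2,1} = 0
P-positions are exactly the n with G(n) = 0.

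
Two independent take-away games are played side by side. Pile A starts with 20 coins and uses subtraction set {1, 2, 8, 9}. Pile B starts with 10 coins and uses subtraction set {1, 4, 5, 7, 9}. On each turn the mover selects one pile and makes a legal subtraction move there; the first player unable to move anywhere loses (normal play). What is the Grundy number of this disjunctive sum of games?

0

Pile A, S = {1, 2, 8, 9}:
n :  0  1  2  3  4  5  6  7  8  9 10 11 12 13 14 15 16 17 18 19 20
G :  0  1  2  0  1  2  0  1  2  3  0  1  2  0  1  2  0  1  2  3  0
G_A(20) = 0.
Pile B, S = {1, 4, 5, 7, 9}:
G(0) = 0
G(1) = mex{0} = 1
G(2) = mex{1} = 0
G(3) = mex{0} = 1
G(4) = mex{1,0} = 2
G(5) = mex{2,1,0} = 3
G(6) = mex{3,0,1} = 2
G(7) = mex{2,1,0,0} = 3
G(8) = mex{3,2,1,1} = 0
G(9) = mex{0,3,2,0,0} = 1
G(10) = mex{1,2,3,1,1} = 0
G_B(10) = 0.
Combined Grundy value = 0 ⊕ 0 = 0.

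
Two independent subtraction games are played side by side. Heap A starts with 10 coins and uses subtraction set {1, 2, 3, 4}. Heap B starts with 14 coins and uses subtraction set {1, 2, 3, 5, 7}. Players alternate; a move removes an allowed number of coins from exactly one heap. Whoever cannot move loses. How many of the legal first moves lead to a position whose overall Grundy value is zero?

2

Heap A, S = {1, 2, 3, 4}:
n :  0  1  2  3  4  5  6  7  8  9 10
G :  0  1  2  3  4  0  1  2  3  4  0
G_A(10) = 0.
Heap B, S = {1, 2, 3, 5, 7}:
G(0) = 0
G(1) = mex{0} = 1
G(2) = mex{1,0} = 2
G(3) = mex{2,1,0} = 3
G(4) = mex{3,2,1} = 0
G(5) = mex{0,3,2,0} = 1
G(6) = mex{1,0,3,1} = 2
G(7) = mex{2,1,0,2,0} = 3
G(8) = mex{3,2,1,3,1} = 0
G(9) = mex{0,3,2,0,2} = 1
G(10) = mex{1,0,3,1,3} = 2
G(11) = mex{2,1,0,2,0} = 3
G(12) = mex{3,2,1,3,1} = 0
G(13) = mex{0,3,2,0,2} = 1
G(14) = mex{1,0,3,1,3} = 2
G_B(14) = 2.
Combined Grundy value = 0 ⊕ 2 = 2.
A winning move leaves total XOR = 0, i.e. changes one component's Grundy value g to g ⊕ X where X is the current total.
Heap A: need g' = 0⊕2 = 2. Options: 10−1→G=4, 10−2→G=3, 10−3→G=2, 10−4→G=1. Hits: 1.
Heap B: need g' = 2⊕2 = 0. Options: 14−1→G=1, 14−2→G=0, 14−3→G=3, 14−5→G=1, 14−7→G=3. Hits: 1.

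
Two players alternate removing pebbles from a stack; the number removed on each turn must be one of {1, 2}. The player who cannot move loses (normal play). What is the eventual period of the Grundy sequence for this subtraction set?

3

n :  0  1  2  3  4  5  6  7  8  9 10 11 12 13 14
G :  0  1  2  0  1  2  0  1  2  0  1  2  0  1  2
G(n+3) = G(n) holds for n = 0,…,1 (a full window of length max(S) = 2), so the sequence is purely periodic with period 3.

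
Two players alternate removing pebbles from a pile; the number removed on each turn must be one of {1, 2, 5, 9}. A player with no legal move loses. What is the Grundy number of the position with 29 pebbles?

3

n :  0  1  2  3  4  5  6  7  8  9 10 11 12 13 14 15 16 17 18 19 20 21 22 23 24 25 26 27 28 29
G :  0  1  2  0  1  2  0  1  2  3  0  1  2  0  1  2  0  1  2  3  0  1  2  0  1  2  0  1  2  3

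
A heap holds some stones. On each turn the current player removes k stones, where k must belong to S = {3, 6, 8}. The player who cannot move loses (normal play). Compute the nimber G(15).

1

G(0) = 0
G(1) = mex{} = 0
G(2) = mex{} = 0
G(3) = mex{0} = 1
G(4) = mex{0} = 1
G(5) = mex{0} = 1
G(6) = mex{1,0} = 2
G(7) = mex{1,0} = 2
G(8) = mex{1,0,0} = 2
G(9) = mex{2,1,0} = 3
G(10) = mex{2,1,0} = 3
G(11) = mex{2,1,1} = 0
G(12) = mex{3,2,1} = 0
G(13) = mex{3,2,1} = 0
G(14) = mex{0,2,2} = 1
G(15) = mex{0,3,2} = 1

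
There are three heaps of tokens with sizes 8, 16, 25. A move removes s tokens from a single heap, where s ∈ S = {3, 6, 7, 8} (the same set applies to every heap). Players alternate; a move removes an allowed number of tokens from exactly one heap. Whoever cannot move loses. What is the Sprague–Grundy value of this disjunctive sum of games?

2

All heaps use S = {3, 6, 7, 8}:
n :  0  1  2  3  4  5  6  7  8  9 10 11 12 13 14 15 16 17 18 19 20 21 22 23 24 25
G :  0  0  0  1  1  1  2  2  2  3  3  0  0  0  1  1  1  2  2  2  3  3  0  0  0  1
Heap A: G(8) = 2.
Heap B: G(16) = 1.
Heap C: G(25) = 1.
Combined Grundy value = 2 ⊕ 1 ⊕ 1 = 2.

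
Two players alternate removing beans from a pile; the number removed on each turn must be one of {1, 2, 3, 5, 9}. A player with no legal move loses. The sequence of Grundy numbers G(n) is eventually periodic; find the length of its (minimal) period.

n :  0  1  2  3  4  5  6  7  8  9 10 11 12 13 14
G :  0  1  2  3  0  1  2  3  0  1  2  3  0  1  2
G(n+4) = G(n) holds for n = 0,…,8 (a full window of length max(S) = 9), so the sequence is purely periodic with period 4.

4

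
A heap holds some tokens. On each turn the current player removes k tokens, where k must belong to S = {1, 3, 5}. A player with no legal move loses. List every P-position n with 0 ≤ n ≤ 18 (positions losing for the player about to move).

0, 2, 4, 6, 8, 10, 12, 14, 16, 18

G(0) = 0
G(1) = mex{0} = 1
G(2) = mex{1} = 0
G(3) = mex{0,0} = 1
G(4) = mex{1,1} = 0
G(5) = mex{0,0,0} = 1
G(6) = mex{1,1,1} = 0
G(7) = mex{0,0,0} = 1
G(8) = mex{1,1,1} = 0
G(9) = mex{0,0,0} = 1
G(10) = mex{1,1,1} = 0
G(11) = mex{0,0,0} = 1
G(12) = mex{1,1,1} = 0
G(13) = mex{0,0,0} = 1
G(14) = mex{1,1,1} = 0
G(15) = mex{0,0,0} = 1
G(16) = mex{1,1,1} = 0
G(17) = mex{0,0,0} = 1
G(18) = mex{1,1,1} = 0
P-positions are exactly the n with G(n) = 0.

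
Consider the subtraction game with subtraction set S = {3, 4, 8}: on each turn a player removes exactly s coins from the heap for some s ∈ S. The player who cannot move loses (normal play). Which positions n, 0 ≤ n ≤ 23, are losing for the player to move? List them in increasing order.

0, 1, 2, 7, 12, 13, 14, 19

n :  0  1  2  3  4  5  6  7  8  9 10 11 12 13 14 15 16 17 18 19 20 21 22 23
G :  0  0  0  1  1  1  2  0  2  3  1  3  0  0  0  1  1  1  2  0  2  3  1  3
P-positions are exactly the n with G(n) = 0.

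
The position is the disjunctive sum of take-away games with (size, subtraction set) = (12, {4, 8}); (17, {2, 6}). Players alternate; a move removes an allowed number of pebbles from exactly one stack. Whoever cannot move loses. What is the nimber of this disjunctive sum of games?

0

Stack A, S = {4, 8}:
G(0) = 0
G(1) = mex{} = 0
G(2) = mex{} = 0
G(3) = mex{} = 0
G(4) = mex{0} = 1
G(5) = mex{0} = 1
G(6) = mex{0} = 1
G(7) = mex{0} = 1
G(8) = mex{1,0} = 2
G(9) = mex{1,0} = 2
G(10) = mex{1,0} = 2
G(11) = mex{1,0} = 2
G(12) = mex{2,1} = 0
G_A(12) = 0.
Stack B, S = {2, 6}:
G(0) = 0
G(1) = mex{} = 0
G(2) = mex{0} = 1
G(3) = mex{0} = 1
G(4) = mex{1} = 0
G(5) = mex{1} = 0
G(6) = mex{0,0} = 1
G(7) = mex{0,0} = 1
G(8) = mex{1,1} = 0
G(9) = mex{1,1} = 0
G(10) = mex{0,0} = 1
G(11) = mex{0,0} = 1
G(12) = mex{1,1} = 0
G(13) = mex{1,1} = 0
G(14) = mex{0,0} = 1
G(15) = mex{0,0} = 1
G(16) = mex{1,1} = 0
G(17) = mex{1,1} = 0
G_B(17) = 0.
Combined Grundy value = 0 ⊕ 0 = 0.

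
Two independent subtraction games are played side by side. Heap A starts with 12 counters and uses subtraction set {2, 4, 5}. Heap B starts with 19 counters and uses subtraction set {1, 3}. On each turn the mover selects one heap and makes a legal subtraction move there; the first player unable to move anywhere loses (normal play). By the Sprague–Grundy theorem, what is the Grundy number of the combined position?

Heap A, S = {2, 4, 5}:
G(0) = 0
G(1) = mex{} = 0
G(2) = mex{0} = 1
G(3) = mex{0} = 1
G(4) = mex{1,0} = 2
G(5) = mex{1,0,0} = 2
G(6) = mex{2,1,0} = 3
G(7) = mex{2,1,1} = 0
G(8) = mex{3,2,1} = 0
G(9) = mex{0,2,2} = 1
G(10) = mex{0,3,2} = 1
G(11) = mex{1,0,3} = 2
G(12) = mex{1,0,0} = 2
G_A(12) = 2.
Heap B, S = {1, 3}:
n :  0  1  2  3  4  5  6  7  8  9 10 11 12 13 14 15 16 17 18 19
G :  0  1  0  1  0  1  0  1  0  1  0  1  0  1  0  1  0  1  0  1
G_B(19) = 1.
Combined Grundy value = 2 ⊕ 1 = 3.

3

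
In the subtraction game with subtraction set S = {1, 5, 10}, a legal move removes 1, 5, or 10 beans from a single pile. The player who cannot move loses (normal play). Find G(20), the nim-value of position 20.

G(0) = 0
G(1) = mex{0} = 1
G(2) = mex{1} = 0
G(3) = mex{0} = 1
G(4) = mex{1} = 0
G(5) = mex{0,0} = 1
G(6) = mex{1,1} = 0
G(7) = mex{0,0} = 1
G(8) = mex{1,1} = 0
G(9) = mex{0,0} = 1
G(10) = mex{1,1,0} = 2
G(11) = mex{2,0,1} = 3
G(12) = mex{3,1,0} = 2
G(13) = mex{2,0,1} = 3
G(14) = mex{3,1,0} = 2
G(15) = mex{2,2,1} = 0
G(16) = mex{0,3,0} = 1
G(17) = mex{1,2,1} = 0
G(18) = mex{0,3,0} = 1
G(19) = mex{1,2,1} = 0
G(20) = mex{0,0,2} = 1

1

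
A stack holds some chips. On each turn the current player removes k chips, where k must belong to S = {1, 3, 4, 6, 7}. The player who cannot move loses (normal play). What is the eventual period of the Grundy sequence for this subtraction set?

10

G(0) = 0
G(1) = mex{0} = 1
G(2) = mex{1} = 0
G(3) = mex{0,0} = 1
G(4) = mex{1,1,0} = 2
G(5) = mex{2,0,1} = 3
G(6) = mex{3,1,0,0} = 2
G(7) = mex{2,2,1,1,0} = 3
G(8) = mex{3,3,2,0,1} = 4
G(9) = mex{4,2,3,1,0} = 5
G(10) = mex{5,3,2,2,1} = 0
G(11) = mex{0,4,3,3,2} = 1
G(12) = mex{1,5,4,2,3} = 0
G(13) = mex{0,0,5,3,2} = 1
G(14) = mex{1,1,0,4,3} = 2
G(15) = mex{2,0,1,5,4} = 3
G(16) = mex{3,1,0,0,5} = 2
G(17) = mex{2,2,1,1,0} = 3
G(18) = mex{3,3,2,0,1} = 4
G(19) = mex{4,2,3,1,0} = 5
G(20) = mex{5,3,2,2,1} = 0
G(21) = mex{0,4,3,3,2} = 1
G(n+10) = G(n) holds for n = 0,…,6 (a full window of length max(S) = 7), so the sequence is purely periodic with period 10.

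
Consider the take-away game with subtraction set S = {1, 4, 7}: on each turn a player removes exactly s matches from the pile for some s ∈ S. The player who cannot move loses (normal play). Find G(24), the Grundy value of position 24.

n :  0  1  2  3  4  5  6  7  8  9 10 11 12 13 14 15 16 17 18 19 20 21 22 23 24
G :  0  1  0  1  2  0  1  2  0  1  0  1  2  0  1  2  0  1  0  1  2  0  1  2  0

0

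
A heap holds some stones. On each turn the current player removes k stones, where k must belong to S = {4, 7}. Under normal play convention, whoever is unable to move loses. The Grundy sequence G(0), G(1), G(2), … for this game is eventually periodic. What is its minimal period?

G(0) = 0
G(1) = mex{} = 0
G(2) = mex{} = 0
G(3) = mex{} = 0
G(4) = mex{0} = 1
G(5) = mex{0} = 1
G(6) = mex{0} = 1
G(7) = mex{0,0} = 1
G(8) = mex{1,0} = 2
G(9) = mex{1,0} = 2
G(10) = mex{1,0} = 2
G(11) = mex{1,1} = 0
G(12) = mex{2,1} = 0
G(13) = mex{2,1} = 0
G(14) = mex{2,1} = 0
G(15) = mex{0,2} = 1
G(16) = mex{0,2} = 1
G(17) = mex{0,2} = 1
G(18) = mex{0,0} = 1
G(19) = mex{1,0} = 2
G(20) = mex{1,0} = 2
G(21) = mex{1,0} = 2
G(22) = mex{1,1} = 0
G(23) = mex{2,1} = 0
G(n+11) = G(n) holds for n = 0,…,6 (a full window of length max(S) = 7), so the sequence is purely periodic with period 11.

11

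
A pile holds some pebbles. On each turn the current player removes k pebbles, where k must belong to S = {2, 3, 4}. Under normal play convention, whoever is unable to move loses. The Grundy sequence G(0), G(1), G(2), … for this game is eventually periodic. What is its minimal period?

G(0) = 0
G(1) = mex{} = 0
G(2) = mex{0} = 1
G(3) = mex{0,0} = 1
G(4) = mex{1,0,0} = 2
G(5) = mex{1,1,0} = 2
G(6) = mex{2,1,1} = 0
G(7) = mex{2,2,1} = 0
G(8) = mex{0,2,2} = 1
G(9) = mex{0,0,2} = 1
G(10) = mex{1,0,0} = 2
G(11) = mex{1,1,0} = 2
G(12) = mex{2,1,1} = 0
G(13) = mex{2,2,1} = 0
G(14) = mex{0,2,2} = 1
G(n+6) = G(n) holds for n = 0,…,3 (a full window of length max(S) = 4), so the sequence is purely periodic with period 6.

6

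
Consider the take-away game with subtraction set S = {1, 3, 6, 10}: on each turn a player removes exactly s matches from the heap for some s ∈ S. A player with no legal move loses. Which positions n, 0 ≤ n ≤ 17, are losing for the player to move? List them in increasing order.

n :  0  1  2  3  4  5  6  7  8  9 10 11 12 13 14 15 16 17
G :  0  1  0  1  0  1  2  3  2  0  1  0  1  0  1  2  3  2
P-positions are exactly the n with G(n) = 0.

0, 2, 4, 9, 11, 13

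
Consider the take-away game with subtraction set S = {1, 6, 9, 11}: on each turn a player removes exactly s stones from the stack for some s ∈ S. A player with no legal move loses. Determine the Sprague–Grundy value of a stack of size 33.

1

n :  0  1  2  3  4  5  6  7  8  9 10 11 12 13 14 15 16 17 18 19 20 21 22 23 24 25 26 27 28 29 30 31 32 33
G :  0  1  0  1  0  1  2  0  1  2  3  2  0  1  0  1  2  0  1  0  1  2  0  1  0  1  2  0  1  0  1  2  0  1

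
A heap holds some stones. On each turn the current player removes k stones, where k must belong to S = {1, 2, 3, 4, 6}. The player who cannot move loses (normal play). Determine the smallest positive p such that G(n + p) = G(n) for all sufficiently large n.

5

G(0) = 0
G(1) = mex{0} = 1
G(2) = mex{1,0} = 2
G(3) = mex{2,1,0} = 3
G(4) = mex{3,2,1,0} = 4
G(5) = mex{4,3,2,1} = 0
G(6) = mex{0,4,3,2,0} = 1
G(7) = mex{1,0,4,3,1} = 2
G(8) = mex{2,1,0,4,2} = 3
G(9) = mex{3,2,1,0,3} = 4
G(10) = mex{4,3,2,1,4} = 0
G(11) = mex{0,4,3,2,0} = 1
G(12) = mex{1,0,4,3,1} = 2
G(13) = mex{2,1,0,4,2} = 3
G(14) = mex{3,2,1,0,3} = 4
G(n+5) = G(n) holds for n = 0,…,5 (a full window of length max(S) = 6), so the sequence is purely periodic with period 5.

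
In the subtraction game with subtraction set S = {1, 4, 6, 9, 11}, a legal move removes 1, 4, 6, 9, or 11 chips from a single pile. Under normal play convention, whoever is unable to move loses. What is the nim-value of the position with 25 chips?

0

n :  0  1  2  3  4  5  6  7  8  9 10 11 12 13 14 15 16 17 18 19 20 21 22 23 24 25
G :  0  1  0  1  2  0  1  0  1  2  0  1  0  1  2  0  1  0  1  2  0  1  0  1  2  0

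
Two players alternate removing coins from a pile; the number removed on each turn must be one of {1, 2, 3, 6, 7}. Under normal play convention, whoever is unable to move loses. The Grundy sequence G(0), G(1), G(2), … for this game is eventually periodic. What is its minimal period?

4

G(0) = 0
G(1) = mex{0} = 1
G(2) = mex{1,0} = 2
G(3) = mex{2,1,0} = 3
G(4) = mex{3,2,1} = 0
G(5) = mex{0,3,2} = 1
G(6) = mex{1,0,3,0} = 2
G(7) = mex{2,1,0,1,0} = 3
G(8) = mex{3,2,1,2,1} = 0
G(9) = mex{0,3,2,3,2} = 1
G(10) = mex{1,0,3,0,3} = 2
G(11) = mex{2,1,0,1,0} = 3
G(12) = mex{3,2,1,2,1} = 0
G(13) = mex{0,3,2,3,2} = 1
G(14) = mex{1,0,3,0,3} = 2
G(n+4) = G(n) holds for n = 0,…,6 (a full window of length max(S) = 7), so the sequence is purely periodic with period 4.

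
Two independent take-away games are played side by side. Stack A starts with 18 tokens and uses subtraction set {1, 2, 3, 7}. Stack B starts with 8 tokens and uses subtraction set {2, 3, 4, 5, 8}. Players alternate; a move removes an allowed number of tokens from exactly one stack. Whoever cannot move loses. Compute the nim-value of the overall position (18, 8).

Stack A, S = {1, 2, 3, 7}:
G(0) = 0
G(1) = mex{0} = 1
G(2) = mex{1,0} = 2
G(3) = mex{2,1,0} = 3
G(4) = mex{3,2,1} = 0
G(5) = mex{0,3,2} = 1
G(6) = mex{1,0,3} = 2
G(7) = mex{2,1,0,0} = 3
G(8) = mex{3,2,1,1} = 0
G(9) = mex{0,3,2,2} = 1
G(10) = mex{1,0,3,3} = 2
G(11) = mex{2,1,0,0} = 3
G(12) = mex{3,2,1,1} = 0
G(13) = mex{0,3,2,2} = 1
G(14) = mex{1,0,3,3} = 2
G(15) = mex{2,1,0,0} = 3
G(16) = mex{3,2,1,1} = 0
G(17) = mex{0,3,2,2} = 1
G(18) = mex{1,0,3,3} = 2
G_A(18) = 2.
Stack B, S = {2, 3, 4, 5, 8}:
n : 0 1 2 3 4 5 6 7 8
G : 0 0 1 1 2 2 3 0 4
G_B(8) = 4.
Combined Grundy value = 2 ⊕ 4 = 6.

6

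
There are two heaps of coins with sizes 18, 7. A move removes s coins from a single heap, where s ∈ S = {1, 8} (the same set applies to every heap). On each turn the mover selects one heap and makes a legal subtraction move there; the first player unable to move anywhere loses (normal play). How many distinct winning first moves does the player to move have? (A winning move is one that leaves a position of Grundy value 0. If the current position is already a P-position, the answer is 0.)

All heaps use S = {1, 8}:
n :  0  1  2  3  4  5  6  7  8  9 10 11 12 13 14 15 16 17 18
G :  0  1  0  1  0  1  0  1  2  0  1  0  1  0  1  0  1  2  0
Heap A: G(18) = 0.
Heap B: G(7) = 1.
Combined Grundy value = 0 ⊕ 1 = 1.
A winning move leaves total XOR = 0, i.e. changes one component's Grundy value g to g ⊕ X where X is the current total.
Heap A: need g' = 0⊕1 = 1. Options: 18−1→G=2, 18−8→G=1. Hits: 1.
Heap B: need g' = 1⊕1 = 0. Options: 7−1→G=0. Hits: 1.

2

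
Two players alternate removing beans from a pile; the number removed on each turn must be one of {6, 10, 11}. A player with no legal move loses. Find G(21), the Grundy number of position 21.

n :  0  1  2  3  4  5  6  7  8  9 10 11 12 13 14 15 16 17 18 19 20 21
G :  0  0  0  0  0  0  1  1  1  1  1  1  2  2  2  2  2  0  0  0  0  0

0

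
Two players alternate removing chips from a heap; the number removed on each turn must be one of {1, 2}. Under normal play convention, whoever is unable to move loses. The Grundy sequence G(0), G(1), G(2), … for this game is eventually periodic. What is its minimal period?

3

n :  0  1  2  3  4  5  6  7  8  9 10 11 12 13 14
G :  0  1  2  0  1  2  0  1  2  0  1  2  0  1  2
G(n+3) = G(n) holds for n = 0,…,1 (a full window of length max(S) = 2), so the sequence is purely periodic with period 3.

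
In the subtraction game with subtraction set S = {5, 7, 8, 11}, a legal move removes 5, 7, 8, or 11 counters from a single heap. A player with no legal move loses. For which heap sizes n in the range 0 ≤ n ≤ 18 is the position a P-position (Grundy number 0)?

0, 1, 2, 3, 4, 16, 17, 18

n :  0  1  2  3  4  5  6  7  8  9 10 11 12 13 14 15 16 17 18
G :  0  0  0  0  0  1  1  1  1  1  2  2  2  2  2  3  0  0  0
P-positions are exactly the n with G(n) = 0.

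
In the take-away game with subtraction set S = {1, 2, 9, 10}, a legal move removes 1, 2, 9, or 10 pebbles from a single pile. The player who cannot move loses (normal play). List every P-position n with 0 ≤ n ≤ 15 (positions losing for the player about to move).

0, 3, 6, 11, 14

G(0) = 0
G(1) = mex{0} = 1
G(2) = mex{1,0} = 2
G(3) = mex{2,1} = 0
G(4) = mex{0,2} = 1
G(5) = mex{1,0} = 2
G(6) = mex{2,1} = 0
G(7) = mex{0,2} = 1
G(8) = mex{1,0} = 2
G(9) = mex{2,1,0} = 3
G(10) = mex{3,2,1,0} = 4
G(11) = mex{4,3,2,1} = 0
G(12) = mex{0,4,0,2} = 1
G(13) = mex{1,0,1,0} = 2
G(14) = mex{2,1,2,1} = 0
G(15) = mex{0,2,0,2} = 1
P-positions are exactly the n with G(n) = 0.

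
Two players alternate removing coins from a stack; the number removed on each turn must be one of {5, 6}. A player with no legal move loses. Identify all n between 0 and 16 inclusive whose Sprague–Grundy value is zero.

G(0) = 0
G(1) = mex{} = 0
G(2) = mex{} = 0
G(3) = mex{} = 0
G(4) = mex{} = 0
G(5) = mex{0} = 1
G(6) = mex{0,0} = 1
G(7) = mex{0,0} = 1
G(8) = mex{0,0} = 1
G(9) = mex{0,0} = 1
G(10) = mex{1,0} = 2
G(11) = mex{1,1} = 0
G(12) = mex{1,1} = 0
G(13) = mex{1,1} = 0
G(14) = mex{1,1} = 0
G(15) = mex{2,1} = 0
G(16) = mex{0,2} = 1
P-positions are exactly the n with G(n) = 0.

0, 1, 2, 3, 4, 11, 12, 13, 14, 15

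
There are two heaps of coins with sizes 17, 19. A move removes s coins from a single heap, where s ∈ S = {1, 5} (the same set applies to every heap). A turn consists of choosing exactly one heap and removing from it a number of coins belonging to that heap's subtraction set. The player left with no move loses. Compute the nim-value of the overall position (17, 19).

All heaps use S = {1, 5}:
G(0) = 0
G(1) = mex{0} = 1
G(2) = mex{1} = 0
G(3) = mex{0} = 1
G(4) = mex{1} = 0
G(5) = mex{0,0} = 1
G(6) = mex{1,1} = 0
G(7) = mex{0,0} = 1
G(8) = mex{1,1} = 0
G(9) = mex{0,0} = 1
G(10) = mex{1,1} = 0
G(11) = mex{0,0} = 1
G(12) = mex{1,1} = 0
G(13) = mex{0,0} = 1
G(14) = mex{1,1} = 0
G(15) = mex{0,0} = 1
G(16) = mex{1,1} = 0
G(17) = mex{0,0} = 1
G(18) = mex{1,1} = 0
G(19) = mex{0,0} = 1
Heap A: G(17) = 1.
Heap B: G(19) = 1.
Combined Grundy value = 1 ⊕ 1 = 0.

0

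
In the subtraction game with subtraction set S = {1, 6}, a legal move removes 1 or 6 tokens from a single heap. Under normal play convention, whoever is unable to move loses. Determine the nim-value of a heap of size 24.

G(0) = 0
G(1) = mex{0} = 1
G(2) = mex{1} = 0
G(3) = mex{0} = 1
G(4) = mex{1} = 0
G(5) = mex{0} = 1
G(6) = mex{1,0} = 2
G(7) = mex{2,1} = 0
G(8) = mex{0,0} = 1
G(9) = mex{1,1} = 0
G(10) = mex{0,0} = 1
G(11) = mex{1,1} = 0
G(12) = mex{0,2} = 1
G(13) = mex{1,0} = 2
G(14) = mex{2,1} = 0
G(15) = mex{0,0} = 1
G(16) = mex{1,1} = 0
G(17) = mex{0,0} = 1
G(18) = mex{1,1} = 0
G(19) = mex{0,2} = 1
G(20) = mex{1,0} = 2
G(21) = mex{2,1} = 0
G(22) = mex{0,0} = 1
G(23) = mex{1,1} = 0
G(24) = mex{0,0} = 1

1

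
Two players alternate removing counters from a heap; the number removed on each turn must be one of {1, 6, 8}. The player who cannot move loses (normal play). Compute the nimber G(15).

G(0) = 0
G(1) = mex{0} = 1
G(2) = mex{1} = 0
G(3) = mex{0} = 1
G(4) = mex{1} = 0
G(5) = mex{0} = 1
G(6) = mex{1,0} = 2
G(7) = mex{2,1} = 0
G(8) = mex{0,0,0} = 1
G(9) = mex{1,1,1} = 0
G(10) = mex{0,0,0} = 1
G(11) = mex{1,1,1} = 0
G(12) = mex{0,2,0} = 1
G(13) = mex{1,0,1} = 2
G(14) = mex{2,1,2} = 0
G(15) = mex{0,0,0} = 1

1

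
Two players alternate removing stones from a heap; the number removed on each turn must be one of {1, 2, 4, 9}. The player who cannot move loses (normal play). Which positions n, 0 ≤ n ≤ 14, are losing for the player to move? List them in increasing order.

G(0) = 0
G(1) = mex{0} = 1
G(2) = mex{1,0} = 2
G(3) = mex{2,1} = 0
G(4) = mex{0,2,0} = 1
G(5) = mex{1,0,1} = 2
G(6) = mex{2,1,2} = 0
G(7) = mex{0,2,0} = 1
G(8) = mex{1,0,1} = 2
G(9) = mex{2,1,2,0} = 3
G(10) = mex{3,2,0,1} = 4
G(11) = mex{4,3,1,2} = 0
G(12) = mex{0,4,2,0} = 1
G(13) = mex{1,0,3,1} = 2
G(14) = mex{2,1,4,2} = 0
P-positions are exactly the n with G(n) = 0.

0, 3, 6, 11, 14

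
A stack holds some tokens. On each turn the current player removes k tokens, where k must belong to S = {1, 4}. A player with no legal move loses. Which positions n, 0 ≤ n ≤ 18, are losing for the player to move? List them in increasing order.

0, 2, 5, 7, 10, 12, 15, 17

n :  0  1  2  3  4  5  6  7  8  9 10 11 12 13 14 15 16 17 18
G :  0  1  0  1  2  0  1  0  1  2  0  1  0  1  2  0  1  0  1
P-positions are exactly the n with G(n) = 0.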